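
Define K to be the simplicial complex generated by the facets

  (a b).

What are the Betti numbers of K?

K has 2 vertices, 1 edge.
rank ∂_0 = 0, rank ∂_1 = 1 ⇒ b_0 = 2 − 0 − 1 = 1; all invariant factors of ∂_1 are 1 so no torsion. So H_0 ≅ Z.
rank ∂_1 = 1, rank ∂_2 = 0 ⇒ b_1 = 1 − 1 − 0 = 0. So H_1 ≅ 0.

b_0 = 1, b_1 = 0.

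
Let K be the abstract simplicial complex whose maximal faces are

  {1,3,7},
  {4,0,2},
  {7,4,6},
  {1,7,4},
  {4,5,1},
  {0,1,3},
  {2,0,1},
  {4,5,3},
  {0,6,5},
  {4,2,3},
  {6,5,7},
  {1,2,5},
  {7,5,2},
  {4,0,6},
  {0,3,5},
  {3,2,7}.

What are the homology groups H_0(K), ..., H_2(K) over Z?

Take the total order 0 < 1 < 2 < 3 < 4 < 5 < 6 < 7 on the vertex set. Then K (dimension 2) consists of the simplices:

  0-simplices (8): [0], [1], [2], [3], [4], [5], [6], [7]
  1-simplices (24): (24 of them)
  2-simplices (16): [0,1,2], [0,1,3], [0,2,4], [0,3,5], [0,4,6], [0,5,6], [1,2,5], [1,3,7], [1,4,5], [1,4,7], [2,3,4], [2,3,7], [2,5,7], [3,4,5], [4,6,7], [5,6,7]

so the chain groups are C_0 ≅ Z^8, C_1 ≅ Z^24, C_2 ≅ Z^16.

The boundary map ∂_1: C_1 → C_0 maps an edge to its endpoints' difference, ∂[p,q] = q − p.
The resulting 8×24 matrix has rank 7, and its Smith normal form has invariant factors (1,1,1,1,1,1,1).

The boundary map ∂_2: C_2 → C_1 sends each 2-simplex [p,q,r] to [q,r] − [p,r] + [p,q]. For instance
  ∂[1,3,7] = [3,7] − [1,7] + [1,3],
  ∂[0,4,6] = [4,6] − [0,6] + [0,4].
The 24×16 boundary matrix has rank 15 and Smith normal form diag(1,1,1,1,1,1,1,1,1,1,1,1,1,1,1).

Reading off H_k = ker ∂_k / im ∂_{k+1}:

  H_0: rank C_0 − rank ∂_1 = 8 − 7 = 1, and the invariant factors of ∂_1 are all 1, so H_0 = Z.
  H_1: rank ker ∂_1 − rank ∂_2 = (24 − 7) − 15 = 2, and the invariant factors of ∂_2 are all 1, so H_1 = Z^2.
  H_2: rank ker ∂_2 − rank ∂_3 = (16 − 15) − 0 = 1, and there is no ∂_3, so H_2 = Z.

As a check, the Euler characteristic is 8 − 24 + 16 = 0, which agrees with 1 − 2 + 1 = 0.

H_0 ≅ Z,  H_1 ≅ Z^2,  H_2 ≅ Z.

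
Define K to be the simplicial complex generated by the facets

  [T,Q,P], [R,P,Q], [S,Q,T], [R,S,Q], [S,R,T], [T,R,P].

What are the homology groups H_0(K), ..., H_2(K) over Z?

H_0 ≅ Z,  H_1 = 0,  H_2 ≅ Z.

Order the vertices as P < Q < R < S < T. Listing each simplex with vertices in this order, K has dimension 2 with simplices:

  0-simplices (5): P, Q, R, S, T
  1-simplices (9): PQ, PR, PT, QR, QS, QT, RS, RT, ST
  2-simplices (6): PQR, PQT, PRT, QRS, QST, RST

Hence C_0 ≅ Z^5, C_1 ≅ Z^9, C_2 ≅ Z^6.

Boundary ∂_1: C_1 → C_0 is given by ∂[p,q] = [q] − [p]. For instance
  ∂RT = T − R.
The 5×9 boundary matrix has rank 4 and Smith normal form diag(1,1,1,1).

Boundary ∂_2: C_2 → C_1 sends each 2-simplex [p,q,r] to [q,r] − [p,r] + [p,q]. For instance
  ∂PRT = RT − PT + PR,
  ∂RST = ST − RT + RS.
The resulting 9×6 matrix has rank 5, and its Smith normal form has invariant factors (1,1,1,1,1).

Computing H_k = (kernel of ∂_k) / (image of ∂_{k+1}):

  H_0: rank C_0 − rank ∂_1 = 5 − 4 = 1, and the invariant factors of ∂_1 are all 1, so H_0 = Z.
  H_1: rank ker ∂_1 − rank ∂_2 = (9 − 4) − 5 = 0, and the invariant factors of ∂_2 are all 1, so H_1 = 0.
  H_2: rank ker ∂_2 − rank ∂_3 = (6 − 5) − 0 = 1, and there is no ∂_3, so H_2 = Z.

(K is a triangulation of the 2-sphere S^2.)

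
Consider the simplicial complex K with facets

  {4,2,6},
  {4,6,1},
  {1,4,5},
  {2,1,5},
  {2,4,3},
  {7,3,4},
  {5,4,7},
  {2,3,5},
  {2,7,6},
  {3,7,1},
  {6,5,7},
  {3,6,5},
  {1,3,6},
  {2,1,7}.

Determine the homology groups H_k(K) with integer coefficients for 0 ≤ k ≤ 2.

Fix the vertex order 1 < 2 < 3 < 4 < 5 < 6 < 7 and write every simplex with vertices in increasing order. Then dim K = 2 and the simplices of K are:

  0-simplices (7): [1], [2], [3], [4], [5], [6], [7]
  1-simplices (21): [1,2], [1,3], [1,4], [1,5], [1,6], [1,7], [2,3], [2,4], [2,5], [2,6], [2,7], [3,4], [3,5], [3,6], [3,7], [4,5], [4,6], [4,7], [5,6], [5,7], [6,7]
  2-simplices (14): [1,2,5], [1,2,7], [1,3,6], [1,3,7], [1,4,5], [1,4,6], [2,3,4], [2,3,5], [2,4,6], [2,6,7], [3,4,7], [3,5,6], [4,5,7], [5,6,7]

so the chain groups are C_0 ≅ Z^7, C_1 ≅ Z^21, C_2 ≅ Z^14.

The boundary map ∂_1: C_1 → C_0 maps an edge to its endpoints' difference, ∂[p,q] = q − p. For instance
  ∂[6,7] = [7] − [6].
As a 7×21 matrix over Z this has rank 6, with invariant factors (1,1,1,1,1,1).

Boundary ∂_2: C_2 → C_1 maps a triangle to the signed sum of its edges. For instance
  ∂[5,6,7] = [6,7] − [5,7] + [5,6],
  ∂[1,4,5] = [4,5] − [1,5] + [1,4].
This gives a 21×14 integer matrix of rank 13; reducing to Smith normal form yields diagonal entries (1,1,1,1,1,1,1,1,1,1,1,1,1).

Now H_k = ker ∂_k / im ∂_{k+1}, so:

  H_0: rank C_0 − rank ∂_1 = 7 − 6 = 1, and the invariant factors of ∂_1 are all 1, so H_0 = Z.
  H_1: rank ker ∂_1 − rank ∂_2 = (21 − 6) − 13 = 2, and the invariant factors of ∂_2 are all 1, so H_1 = Z^2.
  H_2: rank ker ∂_2 − rank ∂_3 = (14 − 13) − 0 = 1, and there is no ∂_3, so H_2 = Z.

(K is a triangulation of the torus T^2.)

H_0 = Z,  H_1 = Z^2,  H_2 = Z.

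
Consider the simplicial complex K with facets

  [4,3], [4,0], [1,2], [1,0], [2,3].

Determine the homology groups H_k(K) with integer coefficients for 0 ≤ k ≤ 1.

H_0 ≅ Z,  H_1 ≅ Z.

Take the total order 0 < 1 < 2 < 3 < 4 on the vertex set. Then K (dimension 1) consists of the simplices:

  0-simplices (5): [0], [1], [2], [3], [4]
  1-simplices (5): [0,1], [0,4], [1,2], [2,3], [3,4]

Hence C_0 ≅ Z^5, C_1 ≅ Z^5.

Boundary ∂_1: C_1 → C_0 sends each edge [p,q] (with p < q) to q − p. For instance
  ∂[0,1] = [1] − [0].
The 5×5 boundary matrix has rank 4 and Smith normal form diag(1,1,1,1).

Now H_k = ker ∂_k / im ∂_{k+1}, so:

  H_0: rank C_0 − rank ∂_1 = 5 − 4 = 1, and the invariant factors of ∂_1 are all 1, so H_0 ≅ Z.
  H_1: rank ker ∂_1 − rank ∂_2 = (5 − 4) − 0 = 1, and there is no ∂_2, so H_1 ≅ Z.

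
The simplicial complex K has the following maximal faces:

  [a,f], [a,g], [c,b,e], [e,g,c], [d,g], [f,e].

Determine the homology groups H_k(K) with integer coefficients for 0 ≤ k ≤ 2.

Order the vertices as a < b < c < d < e < f < g. Listing each simplex with vertices in this order, K has dimension 2 with simplices:

  0-simplices (7): a, b, c, d, e, f, g
  1-simplices (9): af, ag, bc, be, ce, cg, dg, ef, eg
  2-simplices (2): bce, ceg

giving chain groups C_0 ≅ Z^7, C_1 ≅ Z^9, C_2 ≅ Z^2.

∂_1: C_1 → C_0 is given by ∂[p,q] = [q] − [p]. For instance
  ∂cg = g − c.
The resulting 7×9 matrix has rank 6, and its Smith normal form has invariant factors (1,1,1,1,1,1).

∂_2: C_2 → C_1 acts by ∂[p,q,r] = [q,r] − [p,r] + [p,q]. For instance
  ∂ceg = eg − cg + ce,
  ∂bce = ce − be + bc.
This gives a 9×2 integer matrix of rank 2; reducing to Smith normal form yields diagonal entries (1,1).

Now H_k = ker ∂_k / im ∂_{k+1}, so:

  H_0: rank C_0 − rank ∂_1 = 7 − 6 = 1, and the invariant factors of ∂_1 are all 1, so H_0 ≅ Z.
  H_1: rank ker ∂_1 − rank ∂_2 = (9 − 6) − 2 = 1, and the invariant factors of ∂_2 are all 1, so H_1 ≅ Z.
  H_2: rank ker ∂_2 − rank ∂_3 = (2 − 2) − 0 = 0, and there is no ∂_3, so H_2 ≅ 0.

As a check, the Euler characteristic is 7 − 9 + 2 = 0, which agrees with 1 − 1 + 0 = 0.

H_0 = Z,  H_1 = Z,  H_2 = 0.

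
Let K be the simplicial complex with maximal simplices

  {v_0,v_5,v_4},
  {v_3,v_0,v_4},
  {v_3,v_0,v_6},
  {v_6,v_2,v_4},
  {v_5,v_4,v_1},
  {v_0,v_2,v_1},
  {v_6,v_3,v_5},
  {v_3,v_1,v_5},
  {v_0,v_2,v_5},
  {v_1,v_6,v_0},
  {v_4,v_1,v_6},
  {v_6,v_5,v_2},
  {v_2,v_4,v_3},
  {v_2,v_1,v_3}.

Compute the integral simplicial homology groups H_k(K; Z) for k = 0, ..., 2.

Fix the vertex order v_0 < v_1 < v_2 < v_3 < v_4 < v_5 < v_6 and write every simplex with vertices in increasing order. Then dim K = 2 and the simplices of K are:

  0-simplices (7): [v_0], [v_1], [v_2], [v_3], [v_4], [v_5], [v_6]
  1-simplices (21): (21 of them)
  2-simplices (14): (14 of them)

so the chain groups are C_0 ≅ Z^7, C_1 ≅ Z^21, C_2 ≅ Z^14.

The boundary map ∂_1: C_1 → C_0 maps an edge to its endpoints' difference, ∂[p,q] = q − p. For instance
  ∂[v_2,v_4] = [v_4] − [v_2].
The 7×21 boundary matrix has rank 6 and Smith normal form diag(1,1,1,1,1,1).

∂_2: C_2 → C_1 maps a triangle to the signed sum of its edges. For instance
  ∂[v_1,v_3,v_5] = [v_3,v_5] − [v_1,v_5] + [v_1,v_3],
  ∂[v_3,v_5,v_6] = [v_5,v_6] − [v_3,v_6] + [v_3,v_5].
As a 21×14 matrix over Z this has rank 13, with invariant factors (1,1,1,1,1,1,1,1,1,1,1,1,1).

Computing H_k = (kernel of ∂_k) / (image of ∂_{k+1}):

  H_0: rank C_0 − rank ∂_1 = 7 − 6 = 1, and the invariant factors of ∂_1 are all 1, so H_0 = Z.
  H_1: rank ker ∂_1 − rank ∂_2 = (21 − 6) − 13 = 2, and the invariant factors of ∂_2 are all 1, so H_1 = Z^2.
  H_2: rank ker ∂_2 − rank ∂_3 = (14 − 13) − 0 = 1, and there is no ∂_3, so H_2 = Z.

As a check, the Euler characteristic is 7 − 21 + 14 = 0, which agrees with 1 − 2 + 1 = 0.
(K is a triangulation of the torus T^2.)

H_0 ≅ Z,  H_1 ≅ Z^2,  H_2 ≅ Z.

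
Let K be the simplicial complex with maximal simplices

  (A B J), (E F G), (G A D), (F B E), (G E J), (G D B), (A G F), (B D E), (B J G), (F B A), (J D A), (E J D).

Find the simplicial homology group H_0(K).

K has 7 vertices, 18 edges, 12 triangles.
rank ∂_0 = 0, rank ∂_1 = 6 ⇒ b_0 = 7 − 0 − 6 = 1; all invariant factors of ∂_1 are 1 so no torsion. So H_0 ≅ Z.

H_0 ≅ Z.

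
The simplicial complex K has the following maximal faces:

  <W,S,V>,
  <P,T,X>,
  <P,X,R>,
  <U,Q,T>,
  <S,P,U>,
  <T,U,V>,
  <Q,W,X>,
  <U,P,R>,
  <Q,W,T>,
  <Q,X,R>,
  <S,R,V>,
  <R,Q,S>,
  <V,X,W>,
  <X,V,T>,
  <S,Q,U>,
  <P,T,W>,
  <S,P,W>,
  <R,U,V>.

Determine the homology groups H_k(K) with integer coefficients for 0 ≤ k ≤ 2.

H_0 ≅ Z,  H_1 ≅ Z × Z/2,  H_2 = 0.

We work with the vertex ordering P < Q < R < S < T < U < V < W < X. The simplices of K, each written with vertices in increasing order, are:

  0-simplices (9): P, Q, R, S, T, U, V, W, X
  1-simplices (27): PR, PS, PT, PU, PW, PX, QR, QS, QT, QU, QW, QX, RS, RU, RV, RX, SU, SV, SW, TU, TV, TW, TX, UV, VW, VX, WX
  2-simplices (18): PRU, PRX, PSU, PSW, PTW, PTX, QRS, QRX, QSU, QTU, QTW, QWX, RSV, RUV, SVW, TUV, TVX, VWX

so the chain groups are C_0 ≅ Z^9, C_1 ≅ Z^27, C_2 ≅ Z^18.

The boundary map ∂_1: C_1 → C_0 sends each edge [p,q] (with p < q) to q − p. For instance
  ∂RU = U − R.
The resulting 9×27 matrix has rank 8, and its Smith normal form has invariant factors (1,1,1,1,1,1,1,1).

The boundary map ∂_2: C_2 → C_1 maps a triangle to the signed sum of its edges. For instance
  ∂QTU = TU − QU + QT,
  ∂PSU = SU − PU + PS.
The resulting 27×18 matrix has rank 18, and its Smith normal form has invariant factors (1,1,1,1,1,1,1,1,1,1,1,1,1,1,1,1,1,2).

From H_k ≅ ker(∂_k) / im(∂_{k+1}) we obtain:

  H_0: rank C_0 − rank ∂_1 = 9 − 8 = 1, and the invariant factors of ∂_1 are all 1, so H_0 ≅ Z.
  H_1: rank ker ∂_1 − rank ∂_2 = (27 − 8) − 18 = 1, and ∂_2 has invariant factor 2 > 1, so H_1 ≅ Z × Z/2.
  H_2: rank ker ∂_2 − rank ∂_3 = (18 − 18) − 0 = 0, and there is no ∂_3, so H_2 ≅ 0.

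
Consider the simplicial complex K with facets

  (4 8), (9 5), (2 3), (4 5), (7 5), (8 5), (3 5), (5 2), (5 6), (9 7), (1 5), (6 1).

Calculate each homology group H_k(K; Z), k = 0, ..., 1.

K has 9 vertices, 12 edges.
rank ∂_0 = 0, rank ∂_1 = 8 ⇒ b_0 = 9 − 0 − 8 = 1; all invariant factors of ∂_1 are 1 so no torsion. So H_0 ≅ Z.
rank ∂_1 = 8, rank ∂_2 = 0 ⇒ b_1 = 12 − 8 − 0 = 4. So H_1 ≅ Z^4.

H_0 ≅ Z,  H_1 ≅ Z^4.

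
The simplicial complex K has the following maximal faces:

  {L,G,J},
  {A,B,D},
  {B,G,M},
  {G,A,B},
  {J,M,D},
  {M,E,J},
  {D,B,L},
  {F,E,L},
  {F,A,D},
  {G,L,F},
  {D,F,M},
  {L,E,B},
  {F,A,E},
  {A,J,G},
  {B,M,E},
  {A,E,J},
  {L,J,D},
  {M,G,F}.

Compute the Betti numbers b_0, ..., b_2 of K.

b_0 = 1, b_1 = 2, b_2 = 1.

Take the total order A < B < D < E < F < G < J < L < M on the vertex set. Then K (dimension 2) consists of the simplices:

  0-simplices (9): A, B, D, E, F, G, J, L, M
  1-simplices (27): AB, AD, AE, AF, AG, AJ, BD, BE, BG, BL, BM, DF, DJ, DL, DM, EF, EJ, EL, EM, FG, FL, FM, GJ, GL, GM, JL, JM
  2-simplices (18): ABD, ABG, ADF, AEF, AEJ, AGJ, BDL, BEL, BEM, BGM, DFM, DJL, DJM, EFL, EJM, FGL, FGM, GJL

so the chain groups are C_0 ≅ Z^9, C_1 ≅ Z^27, C_2 ≅ Z^18.

Boundary ∂_1: C_1 → C_0 is given by ∂[p,q] = [q] − [p]. For instance
  ∂BD = D − B.
As a 9×27 matrix over Z this has rank 8, with invariant factors (1,1,1,1,1,1,1,1).

∂_2: C_2 → C_1 maps a triangle to the signed sum of its edges. For instance
  ∂FGL = GL − FL + FG,
  ∂EJM = JM − EM + EJ.
The 27×18 boundary matrix has rank 17 and Smith normal form diag(1,1,1,1,1,1,1,1,1,1,1,1,1,1,1,1,1).

Reading off H_k = ker ∂_k / im ∂_{k+1}:

  H_0: rank C_0 − rank ∂_1 = 9 − 8 = 1, and the invariant factors of ∂_1 are all 1, so H_0 ≅ Z.
  H_1: rank ker ∂_1 − rank ∂_2 = (27 − 8) − 17 = 2, and the invariant factors of ∂_2 are all 1, so H_1 ≅ Z^2.
  H_2: rank ker ∂_2 − rank ∂_3 = (18 − 17) − 0 = 1, and there is no ∂_3, so H_2 ≅ Z.

Hence the Betti numbers are b_0 = 1, b_1 = 2, b_2 = 1.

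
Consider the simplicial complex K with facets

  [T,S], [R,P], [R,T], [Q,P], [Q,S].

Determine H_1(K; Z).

Take the total order P < Q < R < S < T on the vertex set. Then K (dimension 1) consists of the simplices:

  0-simplices (5): P, Q, R, S, T
  1-simplices (5): PQ, PR, QS, RT, ST

giving chain groups C_0 ≅ Z^5, C_1 ≅ Z^5.

∂_1: C_1 → C_0 sends each edge [p,q] (with p < q) to q − p. For instance
  ∂QS = S − Q.
The resulting 5×5 matrix has rank 4, and its Smith normal form has invariant factors (1,1,1,1).

Now H_k = ker ∂_k / im ∂_{k+1}, so:

  H_1: rank ker ∂_1 − rank ∂_2 = (5 − 4) − 0 = 1, and there is no ∂_2, so H_1 ≅ Z.

(K is a triangulation of the circle S^1.)

H_1 ≅ Z.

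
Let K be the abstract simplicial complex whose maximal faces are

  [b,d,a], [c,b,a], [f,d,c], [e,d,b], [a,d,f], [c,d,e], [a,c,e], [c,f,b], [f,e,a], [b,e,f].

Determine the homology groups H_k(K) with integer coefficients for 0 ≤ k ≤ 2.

We work with the vertex ordering a < b < c < d < e < f. The simplices of K, each written with vertices in increasing order, are:

  0-simplices (6): a, b, c, d, e, f
  1-simplices (15): ab, ac, ad, ae, af, bc, bd, be, bf, cd, ce, cf, de, df, ef
  2-simplices (10): abc, abd, ace, adf, aef, bcf, bde, bef, cde, cdf

so the chain groups are C_0 ≅ Z^6, C_1 ≅ Z^15, C_2 ≅ Z^10.

Boundary ∂_1: C_1 → C_0 sends each edge [p,q] (with p < q) to q − p. For instance
  ∂bd = d − b.
This gives a 6×15 integer matrix of rank 5; reducing to Smith normal form yields diagonal entries (1,1,1,1,1).

The boundary map ∂_2: C_2 → C_1 acts by ∂[p,q,r] = [q,r] − [p,r] + [p,q]. For instance
  ∂cde = de − ce + cd,
  ∂ace = ce − ae + ac.
This gives a 15×10 integer matrix of rank 10; reducing to Smith normal form yields diagonal entries (1,1,1,1,1,1,1,1,1,2).

Reading off H_k = ker ∂_k / im ∂_{k+1}:

  H_0: rank C_0 − rank ∂_1 = 6 − 5 = 1, and the invariant factors of ∂_1 are all 1, so H_0 ≅ Z.
  H_1: rank ker ∂_1 − rank ∂_2 = (15 − 5) − 10 = 0, and ∂_2 has invariant factor 2 > 1, so H_1 ≅ Z/2Z.
  H_2: rank ker ∂_2 − rank ∂_3 = (10 − 10) − 0 = 0, and there is no ∂_3, so H_2 ≅ 0.

H_0 ≅ Z,  H_1 ≅ Z/2Z,  H_2 = 0.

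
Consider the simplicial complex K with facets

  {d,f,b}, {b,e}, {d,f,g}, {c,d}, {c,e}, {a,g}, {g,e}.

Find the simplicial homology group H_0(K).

We work with the vertex ordering a < b < c < d < e < f < g. The simplices of K, each written with vertices in increasing order, are:

  0-simplices (7): a, b, c, d, e, f, g
  1-simplices (10): ag, bd, be, bf, cd, ce, df, dg, eg, fg
  2-simplices (2): bdf, dfg

Hence C_0 ≅ Z^7, C_1 ≅ Z^10, C_2 ≅ Z^2.

∂_1: C_1 → C_0 maps an edge to its endpoints' difference, ∂[p,q] = q − p. For instance
  ∂df = f − d.
As a 7×10 matrix over Z this has rank 6, with invariant factors (1,1,1,1,1,1).

∂_2: C_2 → C_1 sends each 2-simplex [p,q,r] to [q,r] − [p,r] + [p,q]. For instance
  ∂dfg = fg − dg + df,
  ∂bdf = df − bf + bd.
This gives a 10×2 integer matrix of rank 2; reducing to Smith normal form yields diagonal entries (1,1).

Now H_k = ker ∂_k / im ∂_{k+1}, so:

  H_0: rank C_0 − rank ∂_1 = 7 − 6 = 1, and the invariant factors of ∂_1 are all 1, so H_0 ≅ Z.

H_0 = Z.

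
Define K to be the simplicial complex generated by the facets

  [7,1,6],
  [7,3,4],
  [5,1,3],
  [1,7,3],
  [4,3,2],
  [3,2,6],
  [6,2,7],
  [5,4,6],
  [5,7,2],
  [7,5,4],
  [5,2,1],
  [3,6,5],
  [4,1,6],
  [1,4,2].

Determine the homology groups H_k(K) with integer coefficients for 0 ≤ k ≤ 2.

Fix the vertex order 1 < 2 < 3 < 4 < 5 < 6 < 7 and write every simplex with vertices in increasing order. Then dim K = 2 and the simplices of K are:

  0-simplices (7): [1], [2], [3], [4], [5], [6], [7]
  1-simplices (21): [1,2], [1,3], [1,4], [1,5], [1,6], [1,7], [2,3], [2,4], [2,5], [2,6], [2,7], [3,4], [3,5], [3,6], [3,7], [4,5], [4,6], [4,7], [5,6], [5,7], [6,7]
  2-simplices (14): [1,2,4], [1,2,5], [1,3,5], [1,3,7], [1,4,6], [1,6,7], [2,3,4], [2,3,6], [2,5,7], [2,6,7], [3,4,7], [3,5,6], [4,5,6], [4,5,7]

giving chain groups C_0 ≅ Z^7, C_1 ≅ Z^21, C_2 ≅ Z^14.

Boundary ∂_1: C_1 → C_0 is given by ∂[p,q] = [q] − [p].
The resulting 7×21 matrix has rank 6, and its Smith normal form has invariant factors (1,1,1,1,1,1).

The boundary map ∂_2: C_2 → C_1 acts by ∂[p,q,r] = [q,r] − [p,r] + [p,q]. For instance
  ∂[1,2,4] = [2,4] − [1,4] + [1,2],
  ∂[4,5,7] = [5,7] − [4,7] + [4,5].
This gives a 21×14 integer matrix of rank 13; reducing to Smith normal form yields diagonal entries (1,1,1,1,1,1,1,1,1,1,1,1,1).

Reading off H_k = ker ∂_k / im ∂_{k+1}:

  H_0: rank C_0 − rank ∂_1 = 7 − 6 = 1, and the invariant factors of ∂_1 are all 1, so H_0 = Z.
  H_1: rank ker ∂_1 − rank ∂_2 = (21 − 6) − 13 = 2, and the invariant factors of ∂_2 are all 1, so H_1 = Z^2.
  H_2: rank ker ∂_2 − rank ∂_3 = (14 − 13) − 0 = 1, and there is no ∂_3, so H_2 = Z.

As a check, the Euler characteristic is 7 − 21 + 14 = 0, which agrees with 1 − 2 + 1 = 0.

H_0 = Z,  H_1 = Z^2,  H_2 = Z.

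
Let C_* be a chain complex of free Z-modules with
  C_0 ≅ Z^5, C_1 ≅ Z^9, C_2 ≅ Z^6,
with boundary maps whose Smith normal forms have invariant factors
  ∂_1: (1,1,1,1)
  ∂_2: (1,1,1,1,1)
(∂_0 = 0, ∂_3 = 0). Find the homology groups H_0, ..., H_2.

H_0 = Z,  H_1 = 0,  H_2 = Z.

H_0: b_0 = 5 − 0 − 4 = 1; torsion from ∂_1 factors > 1: none. So H_0 = Z.
H_1: b_1 = 9 − 4 − 5 = 0; torsion from ∂_2 factors > 1: none. So H_1 = 0.
H_2: b_2 = 6 − 5 − 0 = 1; torsion from ∂_3 factors > 1: none. So H_2 = Z.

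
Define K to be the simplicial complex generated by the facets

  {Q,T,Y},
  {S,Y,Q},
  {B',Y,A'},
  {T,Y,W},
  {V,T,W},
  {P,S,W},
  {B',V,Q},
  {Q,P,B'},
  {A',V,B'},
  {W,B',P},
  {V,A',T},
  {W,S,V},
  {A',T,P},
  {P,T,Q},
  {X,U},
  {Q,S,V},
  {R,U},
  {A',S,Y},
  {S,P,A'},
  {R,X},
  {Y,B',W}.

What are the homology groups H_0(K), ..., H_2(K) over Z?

K has 12 vertices, 30 edges, 18 triangles.
rank ∂_0 = 0, rank ∂_1 = 10 ⇒ b_0 = 12 − 0 − 10 = 2; all invariant factors of ∂_1 are 1 so no torsion. So H_0 = Z^2.
rank ∂_1 = 10, rank ∂_2 = 17 ⇒ b_1 = 30 − 10 − 17 = 3; all invariant factors of ∂_2 are 1 so no torsion. So H_1 = Z^3.
rank ∂_2 = 17, rank ∂_3 = 0 ⇒ b_2 = 18 − 17 − 0 = 1. So H_2 = Z.

H_0 = Z^2,  H_1 = Z^3,  H_2 = Z.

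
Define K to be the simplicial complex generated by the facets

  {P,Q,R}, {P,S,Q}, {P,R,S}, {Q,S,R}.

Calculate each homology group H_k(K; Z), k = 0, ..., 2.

We work with the vertex ordering P < Q < R < S. The simplices of K, each written with vertices in increasing order, are:

  0-simplices (4): P, Q, R, S
  1-simplices (6): PQ, PR, PS, QR, QS, RS
  2-simplices (4): PQR, PQS, PRS, QRS

so the chain groups are C_0 ≅ Z^4, C_1 ≅ Z^6, C_2 ≅ Z^4.

The boundary map ∂_1: C_1 → C_0 sends each edge [p,q] (with p < q) to q − p. For instance
  ∂PQ = Q − P.
This gives a 4×6 integer matrix of rank 3; reducing to Smith normal form yields diagonal entries (1,1,1).

∂_2: C_2 → C_1 maps a triangle to the signed sum of its edges. For instance
  ∂PQS = QS − PS + PQ,
  ∂PRS = RS − PS + PR.
The resulting 6×4 matrix has rank 3, and its Smith normal form has invariant factors (1,1,1).

Reading off H_k = ker ∂_k / im ∂_{k+1}:

  H_0: rank C_0 − rank ∂_1 = 4 − 3 = 1, and the invariant factors of ∂_1 are all 1, so H_0 ≅ Z.
  H_1: rank ker ∂_1 − rank ∂_2 = (6 − 3) − 3 = 0, and the invariant factors of ∂_2 are all 1, so H_1 ≅ 0.
  H_2: rank ker ∂_2 − rank ∂_3 = (4 − 3) − 0 = 1, and there is no ∂_3, so H_2 ≅ Z.

As a check, the Euler characteristic is 4 − 6 + 4 = 2, which agrees with 1 − 0 + 1 = 2.
(K is a triangulation of the 2-sphere S^2.)

H_0 ≅ Z,  H_1 = 0,  H_2 ≅ Z.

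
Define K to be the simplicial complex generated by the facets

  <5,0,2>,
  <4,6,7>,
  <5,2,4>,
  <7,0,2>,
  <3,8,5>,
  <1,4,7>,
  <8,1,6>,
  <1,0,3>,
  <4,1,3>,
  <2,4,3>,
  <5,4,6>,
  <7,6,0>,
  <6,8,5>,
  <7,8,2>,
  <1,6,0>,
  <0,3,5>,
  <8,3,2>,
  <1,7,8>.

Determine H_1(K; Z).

Take the total order 0 < 1 < 2 < 3 < 4 < 5 < 6 < 7 < 8 on the vertex set. Then K (dimension 2) consists of the simplices:

  0-simplices (9): [0], [1], [2], [3], [4], [5], [6], [7], [8]
  1-simplices (27): (27 of them)
  2-simplices (18): [0,1,3], [0,1,6], [0,2,5], [0,2,7], [0,3,5], [0,6,7], [1,3,4], [1,4,7], [1,6,8], [1,7,8], [2,3,4], [2,3,8], [2,4,5], [2,7,8], [3,5,8], [4,5,6], [4,6,7], [5,6,8]

Hence C_0 ≅ Z^9, C_1 ≅ Z^27, C_2 ≅ Z^18.

The boundary map ∂_1: C_1 → C_0 sends each edge [p,q] (with p < q) to q − p. For instance
  ∂[4,5] = [5] − [4].
The 9×27 boundary matrix has rank 8 and Smith normal form diag(1,1,1,1,1,1,1,1).

Boundary ∂_2: C_2 → C_1 acts by ∂[p,q,r] = [q,r] − [p,r] + [p,q]. For instance
  ∂[4,6,7] = [6,7] − [4,7] + [4,6],
  ∂[0,6,7] = [6,7] − [0,7] + [0,6].
As a 27×18 matrix over Z this has rank 18, with invariant factors (1,1,1,1,1,1,1,1,1,1,1,1,1,1,1,1,1,2).

Computing H_k = (kernel of ∂_k) / (image of ∂_{k+1}):

  H_1: rank ker ∂_1 − rank ∂_2 = (27 − 8) − 18 = 1, and ∂_2 has invariant factor 2 > 1, so H_1 = Z ⊕ Z/2Z.

H_1 = Z ⊕ Z/2Z.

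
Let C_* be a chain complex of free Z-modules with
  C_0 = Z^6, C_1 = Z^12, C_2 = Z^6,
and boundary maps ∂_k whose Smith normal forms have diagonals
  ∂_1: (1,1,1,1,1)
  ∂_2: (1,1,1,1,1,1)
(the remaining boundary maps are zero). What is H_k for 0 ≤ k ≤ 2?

H_0: b_0 = 6 − 0 − 5 = 1; torsion from ∂_1 factors > 1: none. So H_0 ≅ Z.
H_1: b_1 = 12 − 5 − 6 = 1; torsion from ∂_2 factors > 1: none. So H_1 ≅ Z.
H_2: b_2 = 6 − 6 − 0 = 0; torsion from ∂_3 factors > 1: none. So H_2 ≅ 0.

H_0 ≅ Z,  H_1 ≅ Z,  H_2 = 0.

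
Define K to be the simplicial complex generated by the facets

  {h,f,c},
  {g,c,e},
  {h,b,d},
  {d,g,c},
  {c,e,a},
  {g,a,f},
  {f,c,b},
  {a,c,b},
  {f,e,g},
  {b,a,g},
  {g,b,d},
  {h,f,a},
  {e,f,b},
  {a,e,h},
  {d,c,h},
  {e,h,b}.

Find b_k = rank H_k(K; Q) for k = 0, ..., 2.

b_0 = 1, b_1 = 2, b_2 = 1.

We work with the vertex ordering a < b < c < d < e < f < g < h. The simplices of K, each written with vertices in increasing order, are:

  0-simplices (8): a, b, c, d, e, f, g, h
  1-simplices (24): ab, ac, ae, af, ag, ah, bc, bd, be, bf, bg, bh, cd, ce, cf, cg, ch, dg, dh, ef, eg, eh, fg, fh
  2-simplices (16): abc, abg, ace, aeh, afg, afh, bcf, bdg, bdh, bef, beh, cdg, cdh, ceg, cfh, efg

so the chain groups are C_0 ≅ Z^8, C_1 ≅ Z^24, C_2 ≅ Z^16.

∂_1: C_1 → C_0 sends each edge [p,q] (with p < q) to q − p. For instance
  ∂cf = f − c.
The 8×24 boundary matrix has rank 7 and Smith normal form diag(1,1,1,1,1,1,1).

∂_2: C_2 → C_1 sends each 2-simplex [p,q,r] to [q,r] − [p,r] + [p,q]. For instance
  ∂bdh = dh − bh + bd,
  ∂ace = ce − ae + ac.
This gives a 24×16 integer matrix of rank 15; reducing to Smith normal form yields diagonal entries (1,1,1,1,1,1,1,1,1,1,1,1,1,1,1).

From H_k ≅ ker(∂_k) / im(∂_{k+1}) we obtain:

  H_0: rank C_0 − rank ∂_1 = 8 − 7 = 1, and the invariant factors of ∂_1 are all 1, so H_0 ≅ Z.
  H_1: rank ker ∂_1 − rank ∂_2 = (24 − 7) − 15 = 2, and the invariant factors of ∂_2 are all 1, so H_1 ≅ Z^2.
  H_2: rank ker ∂_2 − rank ∂_3 = (16 − 15) − 0 = 1, and there is no ∂_3, so H_2 ≅ Z.

As a check, the Euler characteristic is 8 − 24 + 16 = 0, which agrees with 1 − 2 + 1 = 0.
(K is a triangulation of the torus T^2.)

Hence the Betti numbers are b_0 = 1, b_1 = 2, b_2 = 1.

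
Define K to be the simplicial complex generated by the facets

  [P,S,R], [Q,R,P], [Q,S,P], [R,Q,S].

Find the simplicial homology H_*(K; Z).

Take the total order P < Q < R < S on the vertex set. Then K (dimension 2) consists of the simplices:

  0-simplices (4): P, Q, R, S
  1-simplices (6): PQ, PR, PS, QR, QS, RS
  2-simplices (4): PQR, PQS, PRS, QRS

so the chain groups are C_0 ≅ Z^4, C_1 ≅ Z^6, C_2 ≅ Z^4.

Boundary ∂_1: C_1 → C_0 sends each edge [p,q] (with p < q) to q − p. For instance
  ∂QS = S − Q.
The 4×6 boundary matrix has rank 3 and Smith normal form diag(1,1,1).

Boundary ∂_2: C_2 → C_1 sends each 2-simplex [p,q,r] to [q,r] − [p,r] + [p,q]. For instance
  ∂PQR = QR − PR + PQ,
  ∂PRS = RS − PS + PR.
This gives a 6×4 integer matrix of rank 3; reducing to Smith normal form yields diagonal entries (1,1,1).

From H_k ≅ ker(∂_k) / im(∂_{k+1}) we obtain:

  H_0: rank C_0 − rank ∂_1 = 4 − 3 = 1, and the invariant factors of ∂_1 are all 1, so H_0 ≅ Z.
  H_1: rank ker ∂_1 − rank ∂_2 = (6 − 3) − 3 = 0, and the invariant factors of ∂_2 are all 1, so H_1 ≅ 0.
  H_2: rank ker ∂_2 − rank ∂_3 = (4 − 3) − 0 = 1, and there is no ∂_3, so H_2 ≅ Z.

(K is a triangulation of the 2-sphere S^2.)

H_0 = Z,  H_1 = 0,  H_2 = Z.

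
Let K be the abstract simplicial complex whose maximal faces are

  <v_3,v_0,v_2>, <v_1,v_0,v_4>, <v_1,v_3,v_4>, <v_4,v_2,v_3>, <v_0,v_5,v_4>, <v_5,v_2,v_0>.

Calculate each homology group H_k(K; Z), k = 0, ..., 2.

Fix the vertex order v_0 < v_1 < v_2 < v_3 < v_4 < v_5 and write every simplex with vertices in increasing order. Then dim K = 2 and the simplices of K are:

  0-simplices (6): [v_0], [v_1], [v_2], [v_3], [v_4], [v_5]
  1-simplices (12): [v_0,v_1], [v_0,v_2], [v_0,v_3], [v_0,v_4], [v_0,v_5], [v_1,v_3], [v_1,v_4], [v_2,v_3], [v_2,v_4], [v_2,v_5], [v_3,v_4], [v_4,v_5]
  2-simplices (6): [v_0,v_1,v_4], [v_0,v_2,v_3], [v_0,v_2,v_5], [v_0,v_4,v_5], [v_1,v_3,v_4], [v_2,v_3,v_4]

giving chain groups C_0 ≅ Z^6, C_1 ≅ Z^12, C_2 ≅ Z^6.

Boundary ∂_1: C_1 → C_0 maps an edge to its endpoints' difference, ∂[p,q] = q − p. For instance
  ∂[v_0,v_2] = [v_2] − [v_0].
As a 6×12 matrix over Z this has rank 5, with invariant factors (1,1,1,1,1).

The boundary map ∂_2: C_2 → C_1 maps a triangle to the signed sum of its edges. For instance
  ∂[v_0,v_4,v_5] = [v_4,v_5] − [v_0,v_5] + [v_0,v_4],
  ∂[v_1,v_3,v_4] = [v_3,v_4] − [v_1,v_4] + [v_1,v_3].
This gives a 12×6 integer matrix of rank 6; reducing to Smith normal form yields diagonal entries (1,1,1,1,1,1).

Reading off H_k = ker ∂_k / im ∂_{k+1}:

  H_0: rank C_0 − rank ∂_1 = 6 − 5 = 1, and the invariant factors of ∂_1 are all 1, so H_0 = Z.
  H_1: rank ker ∂_1 − rank ∂_2 = (12 − 5) − 6 = 1, and the invariant factors of ∂_2 are all 1, so H_1 = Z.
  H_2: rank ker ∂_2 − rank ∂_3 = (6 − 6) − 0 = 0, and there is no ∂_3, so H_2 = 0.

H_0 ≅ Z,  H_1 ≅ Z,  H_2 = 0.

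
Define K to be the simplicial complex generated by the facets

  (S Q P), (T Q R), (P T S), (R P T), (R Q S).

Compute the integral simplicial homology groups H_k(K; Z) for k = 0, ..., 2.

Order the vertices as P < Q < R < S < T. Listing each simplex with vertices in this order, K has dimension 2 with simplices:

  0-simplices (5): P, Q, R, S, T
  1-simplices (10): PQ, PR, PS, PT, QR, QS, QT, RS, RT, ST
  2-simplices (5): PQS, PRT, PST, QRS, QRT

Hence C_0 ≅ Z^5, C_1 ≅ Z^10, C_2 ≅ Z^5.

Boundary ∂_1: C_1 → C_0 is given by ∂[p,q] = [q] − [p].
This gives a 5×10 integer matrix of rank 4; reducing to Smith normal form yields diagonal entries (1,1,1,1).

The boundary map ∂_2: C_2 → C_1 acts by ∂[p,q,r] = [q,r] − [p,r] + [p,q]. For instance
  ∂PQS = QS − PS + PQ,
  ∂QRT = RT − QT + QR.
As a 10×5 matrix over Z this has rank 5, with invariant factors (1,1,1,1,1).

Computing H_k = (kernel of ∂_k) / (image of ∂_{k+1}):

  H_0: rank C_0 − rank ∂_1 = 5 − 4 = 1, and the invariant factors of ∂_1 are all 1, so H_0 ≅ Z.
  H_1: rank ker ∂_1 − rank ∂_2 = (10 − 4) − 5 = 1, and the invariant factors of ∂_2 are all 1, so H_1 ≅ Z.
  H_2: rank ker ∂_2 − rank ∂_3 = (5 − 5) − 0 = 0, and there is no ∂_3, so H_2 ≅ 0.

H_0 ≅ Z,  H_1 ≅ Z,  H_2 = 0.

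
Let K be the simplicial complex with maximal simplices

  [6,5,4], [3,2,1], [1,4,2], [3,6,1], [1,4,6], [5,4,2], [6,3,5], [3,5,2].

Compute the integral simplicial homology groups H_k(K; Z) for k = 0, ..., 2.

H_0 = Z,  H_1 = 0,  H_2 = Z.

K has 6 vertices, 12 edges, 8 triangles.
rank ∂_0 = 0, rank ∂_1 = 5 ⇒ b_0 = 6 − 0 − 5 = 1; all invariant factors of ∂_1 are 1 so no torsion. So H_0 ≅ Z.
rank ∂_1 = 5, rank ∂_2 = 7 ⇒ b_1 = 12 − 5 − 7 = 0; all invariant factors of ∂_2 are 1 so no torsion. So H_1 ≅ 0.
rank ∂_2 = 7, rank ∂_3 = 0 ⇒ b_2 = 8 − 7 − 0 = 1. So H_2 ≅ Z.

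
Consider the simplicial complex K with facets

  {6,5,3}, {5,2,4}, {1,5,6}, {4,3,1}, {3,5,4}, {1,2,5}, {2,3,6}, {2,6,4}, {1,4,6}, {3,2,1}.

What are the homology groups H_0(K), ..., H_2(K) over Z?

H_0 ≅ Z,  H_1 ≅ Z/2,  H_2 = 0.

Order the vertices as 1 < 2 < 3 < 4 < 5 < 6. Listing each simplex with vertices in this order, K has dimension 2 with simplices:

  0-simplices (6): [1], [2], [3], [4], [5], [6]
  1-simplices (15): [1,2], [1,3], [1,4], [1,5], [1,6], [2,3], [2,4], [2,5], [2,6], [3,4], [3,5], [3,6], [4,5], [4,6], [5,6]
  2-simplices (10): [1,2,3], [1,2,5], [1,3,4], [1,4,6], [1,5,6], [2,3,6], [2,4,5], [2,4,6], [3,4,5], [3,5,6]

Hence C_0 ≅ Z^6, C_1 ≅ Z^15, C_2 ≅ Z^10.

The boundary map ∂_1: C_1 → C_0 sends each edge [p,q] (with p < q) to q − p. For instance
  ∂[1,3] = [3] − [1].
The 6×15 boundary matrix has rank 5 and Smith normal form diag(1,1,1,1,1).

∂_2: C_2 → C_1 sends each 2-simplex [p,q,r] to [q,r] − [p,r] + [p,q]. For instance
  ∂[2,4,6] = [4,6] − [2,6] + [2,4],
  ∂[1,3,4] = [3,4] − [1,4] + [1,3].
The 15×10 boundary matrix has rank 10 and Smith normal form diag(1,1,1,1,1,1,1,1,1,2).

Now H_k = ker ∂_k / im ∂_{k+1}, so:

  H_0: rank C_0 − rank ∂_1 = 6 − 5 = 1, and the invariant factors of ∂_1 are all 1, so H_0 ≅ Z.
  H_1: rank ker ∂_1 − rank ∂_2 = (15 − 5) − 10 = 0, and ∂_2 has invariant factor 2 > 1, so H_1 ≅ Z/2.
  H_2: rank ker ∂_2 − rank ∂_3 = (10 − 10) − 0 = 0, and there is no ∂_3, so H_2 ≅ 0.

(K is a triangulation of the real projective plane RP^2.)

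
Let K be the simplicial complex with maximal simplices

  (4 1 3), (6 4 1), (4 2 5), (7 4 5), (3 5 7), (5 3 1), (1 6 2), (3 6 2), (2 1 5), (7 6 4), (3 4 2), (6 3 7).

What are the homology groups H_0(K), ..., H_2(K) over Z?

H_0 ≅ Z,  H_1 ≅ Z/2Z,  H_2 = 0.

We work with the vertex ordering 1 < 2 < 3 < 4 < 5 < 6 < 7. The simplices of K, each written with vertices in increasing order, are:

  0-simplices (7): [1], [2], [3], [4], [5], [6], [7]
  1-simplices (18): [1,2], [1,3], [1,4], [1,5], [1,6], [2,3], [2,4], [2,5], [2,6], [3,4], [3,5], [3,6], [3,7], [4,5], [4,6], [4,7], [5,7], [6,7]
  2-simplices (12): [1,2,5], [1,2,6], [1,3,4], [1,3,5], [1,4,6], [2,3,4], [2,3,6], [2,4,5], [3,5,7], [3,6,7], [4,5,7], [4,6,7]

Hence C_0 ≅ Z^7, C_1 ≅ Z^18, C_2 ≅ Z^12.

The boundary map ∂_1: C_1 → C_0 is given by ∂[p,q] = [q] − [p].
As a 7×18 matrix over Z this has rank 6, with invariant factors (1,1,1,1,1,1).

Boundary ∂_2: C_2 → C_1 acts by ∂[p,q,r] = [q,r] − [p,r] + [p,q]. For instance
  ∂[2,3,4] = [3,4] − [2,4] + [2,3],
  ∂[2,3,6] = [3,6] − [2,6] + [2,3].
The 18×12 boundary matrix has rank 12 and Smith normal form diag(1,1,1,1,1,1,1,1,1,1,1,2).

From H_k ≅ ker(∂_k) / im(∂_{k+1}) we obtain:

  H_0: rank C_0 − rank ∂_1 = 7 − 6 = 1, and the invariant factors of ∂_1 are all 1, so H_0 ≅ Z.
  H_1: rank ker ∂_1 − rank ∂_2 = (18 − 6) − 12 = 0, and ∂_2 has invariant factor 2 > 1, so H_1 ≅ Z/2Z.
  H_2: rank ker ∂_2 − rank ∂_3 = (12 − 12) − 0 = 0, and there is no ∂_3, so H_2 ≅ 0.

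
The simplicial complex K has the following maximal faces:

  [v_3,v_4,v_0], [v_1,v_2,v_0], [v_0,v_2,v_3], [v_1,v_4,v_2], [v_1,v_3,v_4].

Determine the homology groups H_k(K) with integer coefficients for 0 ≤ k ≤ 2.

H_0 ≅ Z,  H_1 ≅ Z,  H_2 = 0.

Fix the vertex order v_0 < v_1 < v_2 < v_3 < v_4 and write every simplex with vertices in increasing order. Then dim K = 2 and the simplices of K are:

  0-simplices (5): [v_0], [v_1], [v_2], [v_3], [v_4]
  1-simplices (10): [v_0,v_1], [v_0,v_2], [v_0,v_3], [v_0,v_4], [v_1,v_2], [v_1,v_3], [v_1,v_4], [v_2,v_3], [v_2,v_4], [v_3,v_4]
  2-simplices (5): [v_0,v_1,v_2], [v_0,v_2,v_3], [v_0,v_3,v_4], [v_1,v_2,v_4], [v_1,v_3,v_4]

so the chain groups are C_0 ≅ Z^5, C_1 ≅ Z^10, C_2 ≅ Z^5.

Boundary ∂_1: C_1 → C_0 is given by ∂[p,q] = [q] − [p].
The resulting 5×10 matrix has rank 4, and its Smith normal form has invariant factors (1,1,1,1).

The boundary map ∂_2: C_2 → C_1 sends each 2-simplex [p,q,r] to [q,r] − [p,r] + [p,q]. For instance
  ∂[v_0,v_3,v_4] = [v_3,v_4] − [v_0,v_4] + [v_0,v_3],
  ∂[v_1,v_2,v_4] = [v_2,v_4] − [v_1,v_4] + [v_1,v_2].
This gives a 10×5 integer matrix of rank 5; reducing to Smith normal form yields diagonal entries (1,1,1,1,1).

Now H_k = ker ∂_k / im ∂_{k+1}, so:

  H_0: rank C_0 − rank ∂_1 = 5 − 4 = 1, and the invariant factors of ∂_1 are all 1, so H_0 ≅ Z.
  H_1: rank ker ∂_1 − rank ∂_2 = (10 − 4) − 5 = 1, and the invariant factors of ∂_2 are all 1, so H_1 ≅ Z.
  H_2: rank ker ∂_2 − rank ∂_3 = (5 − 5) − 0 = 0, and there is no ∂_3, so H_2 ≅ 0.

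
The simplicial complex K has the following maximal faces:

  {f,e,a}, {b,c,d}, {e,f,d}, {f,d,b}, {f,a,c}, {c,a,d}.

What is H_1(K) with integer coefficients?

H_1 ≅ Z.

Fix the vertex order a < b < c < d < e < f and write every simplex with vertices in increasing order. Then dim K = 2 and the simplices of K are:

  0-simplices (6): a, b, c, d, e, f
  1-simplices (12): ac, ad, ae, af, bc, bd, bf, cd, cf, de, df, ef
  2-simplices (6): acd, acf, aef, bcd, bdf, def

so the chain groups are C_0 ≅ Z^6, C_1 ≅ Z^12, C_2 ≅ Z^6.

The boundary map ∂_1: C_1 → C_0 maps an edge to its endpoints' difference, ∂[p,q] = q − p. For instance
  ∂cd = d − c.
This gives a 6×12 integer matrix of rank 5; reducing to Smith normal form yields diagonal entries (1,1,1,1,1).

∂_2: C_2 → C_1 acts by ∂[p,q,r] = [q,r] − [p,r] + [p,q]. For instance
  ∂aef = ef − af + ae,
  ∂def = ef − df + de.
This gives a 12×6 integer matrix of rank 6; reducing to Smith normal form yields diagonal entries (1,1,1,1,1,1).

Computing H_k = (kernel of ∂_k) / (image of ∂_{k+1}):

  H_1: rank ker ∂_1 − rank ∂_2 = (12 − 5) − 6 = 1, and the invariant factors of ∂_2 are all 1, so H_1 = Z.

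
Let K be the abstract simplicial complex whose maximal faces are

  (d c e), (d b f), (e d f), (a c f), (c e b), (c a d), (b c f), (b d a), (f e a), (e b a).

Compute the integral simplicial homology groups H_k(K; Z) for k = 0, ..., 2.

H_0 ≅ Z,  H_1 ≅ Z_2,  H_2 = 0.

K has 6 vertices, 15 edges, 10 triangles.
rank ∂_0 = 0, rank ∂_1 = 5 ⇒ b_0 = 6 − 0 − 5 = 1; all invariant factors of ∂_1 are 1 so no torsion. So H_0 = Z.
rank ∂_1 = 5, rank ∂_2 = 10 ⇒ b_1 = 15 − 5 − 10 = 0; ∂_2 has invariant factor(s) [2] giving torsion. So H_1 = Z_2.
rank ∂_2 = 10, rank ∂_3 = 0 ⇒ b_2 = 10 − 10 − 0 = 0. So H_2 = 0.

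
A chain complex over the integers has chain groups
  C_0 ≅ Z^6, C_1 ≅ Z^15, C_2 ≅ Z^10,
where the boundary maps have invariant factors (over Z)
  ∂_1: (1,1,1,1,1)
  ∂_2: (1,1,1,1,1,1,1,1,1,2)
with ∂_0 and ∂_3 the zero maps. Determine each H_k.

H_0: b_0 = 6 − 0 − 5 = 1; torsion from ∂_1 factors > 1: none. So H_0 ≅ Z.
H_1: b_1 = 15 − 5 − 10 = 0; torsion from ∂_2 factors > 1: [2]. So H_1 ≅ Z/2.
H_2: b_2 = 10 − 10 − 0 = 0; torsion from ∂_3 factors > 1: none. So H_2 ≅ 0.

H_0 ≅ Z,  H_1 ≅ Z/2,  H_2 = 0.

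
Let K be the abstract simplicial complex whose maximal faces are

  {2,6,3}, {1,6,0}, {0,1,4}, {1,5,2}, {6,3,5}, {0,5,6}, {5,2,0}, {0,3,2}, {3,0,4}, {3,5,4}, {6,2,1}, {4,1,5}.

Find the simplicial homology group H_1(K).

Order the vertices as 0 < 1 < 2 < 3 < 4 < 5 < 6. Listing each simplex with vertices in this order, K has dimension 2 with simplices:

  0-simplices (7): [0], [1], [2], [3], [4], [5], [6]
  1-simplices (18): [0,1], [0,2], [0,3], [0,4], [0,5], [0,6], [1,2], [1,4], [1,5], [1,6], [2,3], [2,5], [2,6], [3,4], [3,5], [3,6], [4,5], [5,6]
  2-simplices (12): [0,1,4], [0,1,6], [0,2,3], [0,2,5], [0,3,4], [0,5,6], [1,2,5], [1,2,6], [1,4,5], [2,3,6], [3,4,5], [3,5,6]

so the chain groups are C_0 ≅ Z^7, C_1 ≅ Z^18, C_2 ≅ Z^12.

Boundary ∂_1: C_1 → C_0 is given by ∂[p,q] = [q] − [p]. For instance
  ∂[5,6] = [6] − [5].
This gives a 7×18 integer matrix of rank 6; reducing to Smith normal form yields diagonal entries (1,1,1,1,1,1).

The boundary map ∂_2: C_2 → C_1 maps a triangle to the signed sum of its edges. For instance
  ∂[1,4,5] = [4,5] − [1,5] + [1,4],
  ∂[3,4,5] = [4,5] − [3,5] + [3,4].
As a 18×12 matrix over Z this has rank 12, with invariant factors (1,1,1,1,1,1,1,1,1,1,1,2).

Reading off H_k = ker ∂_k / im ∂_{k+1}:

  H_1: rank ker ∂_1 − rank ∂_2 = (18 − 6) − 12 = 0, and ∂_2 has invariant factor 2 > 1, so H_1 ≅ Z/2Z.

H_1 ≅ Z/2Z.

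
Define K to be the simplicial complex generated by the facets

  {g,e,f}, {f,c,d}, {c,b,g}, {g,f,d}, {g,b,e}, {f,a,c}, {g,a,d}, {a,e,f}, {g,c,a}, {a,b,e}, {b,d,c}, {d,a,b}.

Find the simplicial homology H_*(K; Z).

H_0 ≅ Z,  H_1 ≅ Z/2,  H_2 = 0.

Take the total order a < b < c < d < e < f < g on the vertex set. Then K (dimension 2) consists of the simplices:

  0-simplices (7): a, b, c, d, e, f, g
  1-simplices (18): ab, ac, ad, ae, af, ag, bc, bd, be, bg, cd, cf, cg, df, dg, ef, eg, fg
  2-simplices (12): abd, abe, acf, acg, adg, aef, bcd, bcg, beg, cdf, dfg, efg

giving chain groups C_0 ≅ Z^7, C_1 ≅ Z^18, C_2 ≅ Z^12.

Boundary ∂_1: C_1 → C_0 is given by ∂[p,q] = [q] − [p].
As a 7×18 matrix over Z this has rank 6, with invariant factors (1,1,1,1,1,1).

Boundary ∂_2: C_2 → C_1 maps a triangle to the signed sum of its edges. For instance
  ∂efg = fg − eg + ef,
  ∂acf = cf − af + ac.
The 18×12 boundary matrix has rank 12 and Smith normal form diag(1,1,1,1,1,1,1,1,1,1,1,2).

Computing H_k = (kernel of ∂_k) / (image of ∂_{k+1}):

  H_0: rank C_0 − rank ∂_1 = 7 − 6 = 1, and the invariant factors of ∂_1 are all 1, so H_0 ≅ Z.
  H_1: rank ker ∂_1 − rank ∂_2 = (18 − 6) − 12 = 0, and ∂_2 has invariant factor 2 > 1, so H_1 ≅ Z/2.
  H_2: rank ker ∂_2 − rank ∂_3 = (12 − 12) − 0 = 0, and there is no ∂_3, so H_2 ≅ 0.

(K is a triangulation of the real projective plane RP^2.)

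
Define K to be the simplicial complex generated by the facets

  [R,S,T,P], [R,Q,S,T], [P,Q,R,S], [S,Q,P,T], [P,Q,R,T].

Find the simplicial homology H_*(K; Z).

H_0 = Z,  H_1 = 0,  H_2 = 0,  H_3 = Z.

Take the total order P < Q < R < S < T on the vertex set. Then K (dimension 3) consists of the simplices:

  0-simplices (5): P, Q, R, S, T
  1-simplices (10): PQ, PR, PS, PT, QR, QS, QT, RS, RT, ST
  2-simplices (10): PQR, PQS, PQT, PRS, PRT, PST, QRS, QRT, QST, RST
  3-simplices (5): PQRS, PQRT, PQST, PRST, QRST

so the chain groups are C_0 ≅ Z^5, C_1 ≅ Z^10, C_2 ≅ Z^10, C_3 ≅ Z^5.

Boundary ∂_1: C_1 → C_0 maps an edge to its endpoints' difference, ∂[p,q] = q − p. For instance
  ∂RT = T − R.
As a 5×10 matrix over Z this has rank 4, with invariant factors (1,1,1,1).

Boundary ∂_2: C_2 → C_1 sends each 2-simplex [p,q,r] to [q,r] − [p,r] + [p,q]. For instance
  ∂RST = ST − RT + RS,
  ∂PST = ST − PT + PS.
As a 10×10 matrix over Z this has rank 6, with invariant factors (1,1,1,1,1,1).

∂_3: C_3 → C_2 sends each 3-simplex σ to the alternating sum Σ_i (−1)^i (σ with its i-th vertex removed). For instance
  ∂PRST = RST − PST + PRT − PRS,
  ∂PQRS = QRS − PRS + PQS − PQR.
The 10×5 boundary matrix has rank 4 and Smith normal form diag(1,1,1,1).

From H_k ≅ ker(∂_k) / im(∂_{k+1}) we obtain:

  H_0: rank C_0 − rank ∂_1 = 5 − 4 = 1, and the invariant factors of ∂_1 are all 1, so H_0 = Z.
  H_1: rank ker ∂_1 − rank ∂_2 = (10 − 4) − 6 = 0, and the invariant factors of ∂_2 are all 1, so H_1 = 0.
  H_2: rank ker ∂_2 − rank ∂_3 = (10 − 6) − 4 = 0, and the invariant factors of ∂_3 are all 1, so H_2 = 0.
  H_3: rank ker ∂_3 − rank ∂_4 = (5 − 4) − 0 = 1, and there is no ∂_4, so H_3 = Z.

As a check, the Euler characteristic is 5 − 10 + 10 − 5 = 0, which agrees with 1 − 0 + 0 − 1 = 0.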